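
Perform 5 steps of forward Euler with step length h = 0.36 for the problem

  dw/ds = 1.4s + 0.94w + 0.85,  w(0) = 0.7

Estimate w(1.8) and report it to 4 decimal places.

Euler: w_{n+1} = w_n + h·f(s_n, w_n).
s=0.000000, w=0.700000: f=1.508000 → w ← 0.700000 + 0.36·1.508000 = 1.242880
s=0.360000, w=1.242880: f=2.522307 → w ← 1.242880 + 0.36·2.522307 = 2.150911
s=0.720000, w=2.150911: f=3.879856 → w ← 2.150911 + 0.36·3.879856 = 3.547659
s=1.080000, w=3.547659: f=5.696799 → w ← 3.547659 + 0.36·5.696799 = 5.598506
s=1.440000, w=5.598506: f=8.128596 → w ← 5.598506 + 0.36·8.128596 = 8.524801
w(1.8) ≈ 8.5248

8.5248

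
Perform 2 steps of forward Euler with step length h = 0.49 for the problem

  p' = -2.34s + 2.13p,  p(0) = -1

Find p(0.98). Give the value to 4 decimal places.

Euler: p_{n+1} = p_n + h·f(s_n, p_n).
s=0.000000, p=-1.000000: f=-2.130000 → p ← -1.000000 + 0.49·(-2.130000) = -2.043700
s=0.490000, p=-2.043700: f=-5.499681 → p ← -2.043700 + 0.49·(-5.499681) = -4.738544
p(0.98) ≈ -4.7385

-4.7385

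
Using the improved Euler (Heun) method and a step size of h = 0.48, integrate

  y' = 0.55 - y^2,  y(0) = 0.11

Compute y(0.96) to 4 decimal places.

Heun: k1 = f(t_n, y_n); k2 = f(t_n + h, y_n + h·k1); y_{n+1} = y_n + (h/2)·(k1 + k2).
t=0.000000, y=0.110000:
  k1 = f(0.000000, 0.110000) = 0.537900
  k2 = f(0.480000, 0.368192) = 0.414435
  y ← 0.110000 + (0.48/2)·(0.537900 + 0.414435) = 0.338560
t=0.480000, y=0.338560:
  k1 = f(0.480000, 0.338560) = 0.435377
  k2 = f(0.960000, 0.547541) = 0.250199
  y ← 0.338560 + (0.48/2)·(0.435377 + 0.250199) = 0.503098
y(0.96) ≈ 0.5031

0.5031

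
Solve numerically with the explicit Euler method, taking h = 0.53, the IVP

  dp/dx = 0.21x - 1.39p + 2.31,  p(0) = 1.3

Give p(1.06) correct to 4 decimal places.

1.6958

Euler: p_{n+1} = p_n + h·f(x_n, p_n).
x=0.000000, p=1.300000: f=0.503000 → p ← 1.300000 + 0.53·0.503000 = 1.566590
x=0.530000, p=1.566590: f=0.243740 → p ← 1.566590 + 0.53·0.243740 = 1.695772
p(1.06) ≈ 1.6958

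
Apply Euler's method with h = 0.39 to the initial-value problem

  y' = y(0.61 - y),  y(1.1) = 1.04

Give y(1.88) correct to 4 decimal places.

0.7793

Euler: y_{n+1} = y_n + h·f(t_n, y_n).
t=1.100000, y=1.040000: f=-0.447200 → y ← 1.040000 + 0.39·(-0.447200) = 0.865592
t=1.490000, y=0.865592: f=-0.221238 → y ← 0.865592 + 0.39·(-0.221238) = 0.779309
y(1.88) ≈ 0.7793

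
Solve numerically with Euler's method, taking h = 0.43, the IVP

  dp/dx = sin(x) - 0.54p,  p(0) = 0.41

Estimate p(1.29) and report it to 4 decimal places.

Euler: p_{n+1} = p_n + h·f(x_n, p_n).
x=0.000000, p=0.410000: f=-0.221400 → p ← 0.410000 + 0.43·(-0.221400) = 0.314798
x=0.430000, p=0.314798: f=0.246880 → p ← 0.314798 + 0.43·0.246880 = 0.420956
x=0.860000, p=0.420956: f=0.530526 → p ← 0.420956 + 0.43·0.530526 = 0.649083
p(1.29) ≈ 0.6491

0.6491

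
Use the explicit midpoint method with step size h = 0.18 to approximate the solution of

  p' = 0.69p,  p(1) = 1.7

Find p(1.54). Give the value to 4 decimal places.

2.4654

Midpoint: k1 = f(x_n, p_n); k2 = f(x_n + h/2, p_n + (h/2)·k1); p_{n+1} = p_n + h·k2.
x=1.000000, p=1.700000:
  k1 = f(1.000000, 1.700000) = 1.173000
  k2 = f(1.090000, 1.805570) = 1.245843
  p ← 1.700000 + 0.18·1.245843 = 1.924252
x=1.180000, p=1.924252:
  k1 = f(1.180000, 1.924252) = 1.327734
  k2 = f(1.270000, 2.043748) = 1.410186
  p ← 1.924252 + 0.18·1.410186 = 2.178085
x=1.360000, p=2.178085:
  k1 = f(1.360000, 2.178085) = 1.502879
  k2 = f(1.450000, 2.313344) = 1.596208
  p ← 2.178085 + 0.18·1.596208 = 2.465403
p(1.54) ≈ 2.4654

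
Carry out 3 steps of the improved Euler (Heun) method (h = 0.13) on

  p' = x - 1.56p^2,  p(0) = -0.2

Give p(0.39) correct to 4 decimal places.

-0.1460

Heun: k1 = f(x_n, p_n); k2 = f(x_n + h, p_n + h·k1); p_{n+1} = p_n + (h/2)·(k1 + k2).
x=0.000000, p=-0.200000:
  k1 = f(0.000000, -0.200000) = -0.062400
  k2 = f(0.130000, -0.208112) = 0.062435
  p ← -0.200000 + (0.13/2)·(-0.062400 + 0.062435) = -0.199998
x=0.130000, p=-0.199998:
  k1 = f(0.130000, -0.199998) = 0.067601
  k2 = f(0.260000, -0.191210) = 0.202965
  p ← -0.199998 + (0.13/2)·(0.067601 + 0.202965) = -0.182411
x=0.260000, p=-0.182411:
  k1 = f(0.260000, -0.182411) = 0.208093
  k2 = f(0.390000, -0.155359) = 0.352347
  p ← -0.182411 + (0.13/2)·(0.208093 + 0.352347) = -0.145982
p(0.39) ≈ -0.1460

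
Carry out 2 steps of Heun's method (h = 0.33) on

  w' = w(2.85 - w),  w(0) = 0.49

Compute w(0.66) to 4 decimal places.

1.5973

Heun: k1 = f(x_n, w_n); k2 = f(x_n + h, w_n + h·k1); w_{n+1} = w_n + (h/2)·(k1 + k2).
x=0.000000, w=0.490000:
  k1 = f(0.000000, 0.490000) = 1.156400
  k2 = f(0.330000, 0.871612) = 1.724387
  w ← 0.490000 + (0.33/2)·(1.156400 + 1.724387) = 0.965330
x=0.330000, w=0.965330:
  k1 = f(0.330000, 0.965330) = 1.819328
  k2 = f(0.660000, 1.565708) = 2.010826
  w ← 0.965330 + (0.33/2)·(1.819328 + 2.010826) = 1.597305
w(0.66) ≈ 1.5973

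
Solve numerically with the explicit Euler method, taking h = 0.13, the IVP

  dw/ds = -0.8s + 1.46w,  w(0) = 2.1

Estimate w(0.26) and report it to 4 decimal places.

Euler: w_{n+1} = w_n + h·f(s_n, w_n).
s=0.000000, w=2.100000: f=3.066000 → w ← 2.100000 + 0.13·3.066000 = 2.498580
s=0.130000, w=2.498580: f=3.543927 → w ← 2.498580 + 0.13·3.543927 = 2.959290
w(0.26) ≈ 2.9593

2.9593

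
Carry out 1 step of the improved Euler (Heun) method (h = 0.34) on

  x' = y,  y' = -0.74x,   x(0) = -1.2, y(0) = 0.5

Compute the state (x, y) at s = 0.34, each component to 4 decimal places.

Heun on (x,y): k1 = f(s_n, state_n); k2 = f(s_n + h, state_n + h·k1); state_{n+1} = state_n + (h/2)·(k1 + k2).
0.000000: (-1.200000, 0.500000)
  k1 = (0.500000, 0.888000)
  predictor → (-1.030000, 0.801920)
  k2 = (0.801920, 0.762200)
  → (-0.978674, 0.780534)
(x(0.34), y(0.34)) ≈ (-0.9787, 0.7805)

-0.9787, 0.7805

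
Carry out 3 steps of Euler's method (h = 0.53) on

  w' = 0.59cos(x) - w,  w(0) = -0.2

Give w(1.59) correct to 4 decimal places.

Euler: w_{n+1} = w_n + h·f(x_n, w_n).
x=0.000000, w=-0.200000: f=0.790000 → w ← -0.200000 + 0.53·0.790000 = 0.218700
x=0.530000, w=0.218700: f=0.290356 → w ← 0.218700 + 0.53·0.290356 = 0.372589
x=1.060000, w=0.372589: f=-0.084154 → w ← 0.372589 + 0.53·(-0.084154) = 0.327987
w(1.59) ≈ 0.3280

0.3280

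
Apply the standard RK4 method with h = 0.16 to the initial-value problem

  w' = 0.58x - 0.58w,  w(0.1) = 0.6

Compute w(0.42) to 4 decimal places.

RK4: k1 = f(x_n, w_n); k2 = f(x_n + h/2, w_n + (h/2)·k1); k3 = f(x_n + h/2, w_n + (h/2)·k2); k4 = f(x_n + h, w_n + h·k3); w_{n+1} = w_n + (h/6)·(k1 + 2k2 + 2k3 + k4).
x=0.100000, w=0.600000:
  k1 = f(0.100000, 0.600000) = -0.290000
  k2 = f(0.180000, 0.576800) = -0.230144
  k3 = f(0.180000, 0.581588) = -0.232921
  k4 = f(0.260000, 0.562733) = -0.175585
  w ← 0.600000 + (0.16/6)·(k1 + 2k2 + 2k3 + k4) = 0.562888
x=0.260000, w=0.562888:
  k1 = f(0.260000, 0.562888) = -0.175675
  k2 = f(0.340000, 0.548834) = -0.121123
  k3 = f(0.340000, 0.553198) = -0.123655
  k4 = f(0.420000, 0.543103) = -0.071400
  w ← 0.562888 + (0.16/6)·(k1 + 2k2 + 2k3 + k4) = 0.543244
w(0.42) ≈ 0.5432

0.5432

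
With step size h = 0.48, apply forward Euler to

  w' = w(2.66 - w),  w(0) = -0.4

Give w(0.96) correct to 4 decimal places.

-2.7165

Euler: w_{n+1} = w_n + h·f(t_n, w_n).
t=0.000000, w=-0.400000: f=-1.224000 → w ← -0.400000 + 0.48·(-1.224000) = -0.987520
t=0.480000, w=-0.987520: f=-3.601999 → w ← -0.987520 + 0.48·(-3.601999) = -2.716479
w(0.96) ≈ -2.7165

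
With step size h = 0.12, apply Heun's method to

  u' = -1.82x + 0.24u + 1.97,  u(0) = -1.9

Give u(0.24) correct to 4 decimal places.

Heun: k1 = f(x_n, u_n); k2 = f(x_n + h, u_n + h·k1); u_{n+1} = u_n + (h/2)·(k1 + k2).
x=0.000000, u=-1.900000:
  k1 = f(0.000000, -1.900000) = 1.514000
  k2 = f(0.120000, -1.718320) = 1.339203
  u ← -1.900000 + (0.12/2)·(1.514000 + 1.339203) = -1.728808
x=0.120000, u=-1.728808:
  k1 = f(0.120000, -1.728808) = 1.336686
  k2 = f(0.240000, -1.568405) = 1.156783
  u ← -1.728808 + (0.12/2)·(1.336686 + 1.156783) = -1.579200
u(0.24) ≈ -1.5792

-1.5792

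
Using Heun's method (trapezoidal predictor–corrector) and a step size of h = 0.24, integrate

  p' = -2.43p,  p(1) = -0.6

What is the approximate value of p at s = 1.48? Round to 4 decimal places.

-0.2066

Heun: k1 = f(s_n, p_n); k2 = f(s_n + h, p_n + h·k1); p_{n+1} = p_n + (h/2)·(k1 + k2).
s=1.000000, p=-0.600000:
  k1 = f(1.000000, -0.600000) = 1.458000
  k2 = f(1.240000, -0.250080) = 0.607694
  p ← -0.600000 + (0.24/2)·(1.458000 + 0.607694) = -0.352117
s=1.240000, p=-0.352117:
  k1 = f(1.240000, -0.352117) = 0.855644
  k2 = f(1.480000, -0.146762) = 0.356632
  p ← -0.352117 + (0.24/2)·(0.855644 + 0.356632) = -0.206644
p(1.48) ≈ -0.2066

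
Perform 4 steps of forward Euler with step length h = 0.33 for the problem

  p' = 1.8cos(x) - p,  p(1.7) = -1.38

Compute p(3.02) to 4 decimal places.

-1.2362

Euler: p_{n+1} = p_n + h·f(x_n, p_n).
x=1.700000, p=-1.380000: f=1.148080 → p ← -1.380000 + 0.33·1.148080 = -1.001134
x=2.030000, p=-1.001134: f=0.203312 → p ← -1.001134 + 0.33·0.203312 = -0.934041
x=2.360000, p=-0.934041: f=-0.343586 → p ← -0.934041 + 0.33·(-0.343586) = -1.047424
x=2.690000, p=-1.047424: f=-0.572132 → p ← -1.047424 + 0.33·(-0.572132) = -1.236228
p(3.02) ≈ -1.2362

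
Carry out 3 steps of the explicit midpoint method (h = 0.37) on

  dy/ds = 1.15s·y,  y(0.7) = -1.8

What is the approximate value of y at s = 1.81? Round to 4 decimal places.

Midpoint: k1 = f(s_n, y_n); k2 = f(s_n + h/2, y_n + (h/2)·k1); y_{n+1} = y_n + h·k2.
s=0.700000, y=-1.800000:
  k1 = f(0.700000, -1.800000) = -1.449000
  k2 = f(0.885000, -2.068065) = -2.104773
  y ← -1.800000 + 0.37·(-2.104773) = -2.578766
s=1.070000, y=-2.578766:
  k1 = f(1.070000, -2.578766) = -3.173172
  k2 = f(1.255000, -3.165803) = -4.569045
  y ← -2.578766 + 0.37·(-4.569045) = -4.269313
s=1.440000, y=-4.269313:
  k1 = f(1.440000, -4.269313) = -7.069982
  k2 = f(1.625000, -5.577259) = -10.422503
  y ← -4.269313 + 0.37·(-10.422503) = -8.125639
y(1.81) ≈ -8.1256

-8.1256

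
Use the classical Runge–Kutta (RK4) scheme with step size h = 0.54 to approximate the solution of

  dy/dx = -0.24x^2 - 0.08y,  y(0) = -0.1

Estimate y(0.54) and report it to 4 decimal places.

-0.1082

RK4: k1 = f(x_n, y_n); k2 = f(x_n + h/2, y_n + (h/2)·k1); k3 = f(x_n + h/2, y_n + (h/2)·k2); k4 = f(x_n + h, y_n + h·k3); y_{n+1} = y_n + (h/6)·(k1 + 2k2 + 2k3 + k4).
x=0.000000, y=-0.100000:
  k1 = f(0.000000, -0.100000) = 0.008000
  k2 = f(0.270000, -0.097840) = -0.009669
  k3 = f(0.270000, -0.102611) = -0.009287
  k4 = f(0.540000, -0.105015) = -0.061583
  y ← -0.100000 + (0.54/6)·(k1 + 2k2 + 2k3 + k4) = -0.108235
y(0.54) ≈ -0.1082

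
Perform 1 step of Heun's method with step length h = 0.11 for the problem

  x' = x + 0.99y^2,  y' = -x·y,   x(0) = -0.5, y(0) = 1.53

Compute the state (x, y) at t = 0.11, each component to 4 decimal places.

Heun on (x,y): k1 = f(t_n, state_n); k2 = f(t_n + h, state_n + h·k1); state_{n+1} = state_n + (h/2)·(k1 + k2).
0.000000: (-0.500000, 1.530000)
  k1 = (1.817491, 0.765000)
  predictor → (-0.300076, 1.614150)
  k2 = (2.279349, 0.484368)
  → (-0.274674, 1.598715)
(x(0.11), y(0.11)) ≈ (-0.2747, 1.5987)

-0.2747, 1.5987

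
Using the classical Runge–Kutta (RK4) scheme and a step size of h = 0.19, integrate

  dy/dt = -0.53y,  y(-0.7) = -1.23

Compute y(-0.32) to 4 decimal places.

RK4: k1 = f(t_n, y_n); k2 = f(t_n + h/2, y_n + (h/2)·k1); k3 = f(t_n + h/2, y_n + (h/2)·k2); k4 = f(t_n + h, y_n + h·k3); y_{n+1} = y_n + (h/6)·(k1 + 2k2 + 2k3 + k4).
t=-0.700000, y=-1.230000:
  k1 = f(-0.700000, -1.230000) = 0.651900
  k2 = f(-0.605000, -1.168069) = 0.619077
  k3 = f(-0.605000, -1.171188) = 0.620729
  k4 = f(-0.510000, -1.112061) = 0.589393
  y ← -1.230000 + (0.19/6)·(k1 + 2k2 + 2k3 + k4) = -1.112171
t=-0.510000, y=-1.112171:
  k1 = f(-0.510000, -1.112171) = 0.589451
  k2 = f(-0.415000, -1.056174) = 0.559772
  k3 = f(-0.415000, -1.058993) = 0.561266
  k4 = f(-0.320000, -1.005531) = 0.532931
  y ← -1.112171 + (0.19/6)·(k1 + 2k2 + 2k3 + k4) = -1.005630
y(-0.32) ≈ -1.0056

-1.0056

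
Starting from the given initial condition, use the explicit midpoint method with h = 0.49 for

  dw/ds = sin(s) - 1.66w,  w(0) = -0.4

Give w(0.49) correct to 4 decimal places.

-0.0881

Midpoint: k1 = f(s_n, w_n); k2 = f(s_n + h/2, w_n + (h/2)·k1); w_{n+1} = w_n + h·k2.
s=0.000000, w=-0.400000:
  k1 = f(0.000000, -0.400000) = 0.664000
  k2 = f(0.245000, -0.237320) = 0.636508
  w ← -0.400000 + 0.49·0.636508 = -0.088111
w(0.49) ≈ -0.0881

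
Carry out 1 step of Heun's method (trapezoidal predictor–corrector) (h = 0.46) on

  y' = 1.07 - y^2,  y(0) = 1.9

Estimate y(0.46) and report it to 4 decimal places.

1.4388

Heun: k1 = f(x_n, y_n); k2 = f(x_n + h, y_n + h·k1); y_{n+1} = y_n + (h/2)·(k1 + k2).
x=0.000000, y=1.900000:
  k1 = f(0.000000, 1.900000) = -2.540000
  k2 = f(0.460000, 0.731600) = 0.534761
  y ← 1.900000 + (0.46/2)·(-2.540000 + 0.534761) = 1.438795
y(0.46) ≈ 1.4388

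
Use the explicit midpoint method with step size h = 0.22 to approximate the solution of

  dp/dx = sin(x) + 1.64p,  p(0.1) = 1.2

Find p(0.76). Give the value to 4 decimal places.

3.8823

Midpoint: k1 = f(x_n, p_n); k2 = f(x_n + h/2, p_n + (h/2)·k1); p_{n+1} = p_n + h·k2.
x=0.100000, p=1.200000:
  k1 = f(0.100000, 1.200000) = 2.067833
  k2 = f(0.210000, 1.427462) = 2.549497
  p ← 1.200000 + 0.22·2.549497 = 1.760889
x=0.320000, p=1.760889:
  k1 = f(0.320000, 1.760889) = 3.202425
  k2 = f(0.430000, 2.113156) = 3.882447
  p ← 1.760889 + 0.22·3.882447 = 2.615028
x=0.540000, p=2.615028:
  k1 = f(0.540000, 2.615028) = 4.802781
  k2 = f(0.650000, 3.143334) = 5.760254
  p ← 2.615028 + 0.22·5.760254 = 3.882283
p(0.76) ≈ 3.8823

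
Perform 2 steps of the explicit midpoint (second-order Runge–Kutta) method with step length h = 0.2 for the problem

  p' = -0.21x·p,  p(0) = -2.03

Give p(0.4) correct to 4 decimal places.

Midpoint: k1 = f(x_n, p_n); k2 = f(x_n + h/2, p_n + (h/2)·k1); p_{n+1} = p_n + h·k2.
x=0.000000, p=-2.030000:
  k1 = f(0.000000, -2.030000) = 0.000000
  k2 = f(0.100000, -2.030000) = 0.042630
  p ← -2.030000 + 0.2·0.042630 = -2.021474
x=0.200000, p=-2.021474:
  k1 = f(0.200000, -2.021474) = 0.084902
  k2 = f(0.300000, -2.012984) = 0.126818
  p ← -2.021474 + 0.2·0.126818 = -1.996110
p(0.4) ≈ -1.9961

-1.9961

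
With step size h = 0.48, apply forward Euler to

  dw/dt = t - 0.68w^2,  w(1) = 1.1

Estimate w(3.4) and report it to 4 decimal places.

2.1164

Euler: w_{n+1} = w_n + h·f(t_n, w_n).
t=1.000000, w=1.100000: f=0.177200 → w ← 1.100000 + 0.48·0.177200 = 1.185056
t=1.480000, w=1.185056: f=0.525037 → w ← 1.185056 + 0.48·0.525037 = 1.437074
t=1.960000, w=1.437074: f=0.555677 → w ← 1.437074 + 0.48·0.555677 = 1.703799
t=2.440000, w=1.703799: f=0.466008 → w ← 1.703799 + 0.48·0.466008 = 1.927482
t=2.920000, w=1.927482: f=0.393672 → w ← 1.927482 + 0.48·0.393672 = 2.116445
w(3.4) ≈ 2.1164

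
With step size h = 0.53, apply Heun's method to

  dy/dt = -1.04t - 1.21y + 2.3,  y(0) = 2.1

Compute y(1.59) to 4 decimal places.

1.1527

Heun: k1 = f(t_n, y_n); k2 = f(t_n + h, y_n + h·k1); y_{n+1} = y_n + (h/2)·(k1 + k2).
t=0.000000, y=2.100000:
  k1 = f(0.000000, 2.100000) = -0.241000
  k2 = f(0.530000, 1.972270) = -0.637647
  y ← 2.100000 + (0.53/2)·(-0.241000 + (-0.637647)) = 1.867159
t=0.530000, y=1.867159:
  k1 = f(0.530000, 1.867159) = -0.510462
  k2 = f(1.060000, 1.596614) = -0.734303
  y ← 1.867159 + (0.53/2)·(-0.510462 + (-0.734303)) = 1.537296
t=1.060000, y=1.537296:
  k1 = f(1.060000, 1.537296) = -0.662528
  k2 = f(1.590000, 1.186156) = -0.788849
  y ← 1.537296 + (0.53/2)·(-0.662528 + (-0.788849)) = 1.152681
y(1.59) ≈ 1.1527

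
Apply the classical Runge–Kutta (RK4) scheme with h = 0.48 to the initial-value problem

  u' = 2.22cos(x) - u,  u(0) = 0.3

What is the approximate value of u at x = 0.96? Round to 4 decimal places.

1.2350

RK4: k1 = f(x_n, u_n); k2 = f(x_n + h/2, u_n + (h/2)·k1); k3 = f(x_n + h/2, u_n + (h/2)·k2); k4 = f(x_n + h, u_n + h·k3); u_{n+1} = u_n + (h/6)·(k1 + 2k2 + 2k3 + k4).
x=0.000000, u=0.300000:
  k1 = f(0.000000, 0.300000) = 1.920000
  k2 = f(0.240000, 0.760800) = 1.395570
  k3 = f(0.240000, 0.634937) = 1.521433
  k4 = f(0.480000, 1.030288) = 0.938841
  u ← 0.300000 + (0.48/6)·(k1 + 2k2 + 2k3 + k4) = 0.995428
x=0.480000, u=0.995428:
  k1 = f(0.480000, 0.995428) = 0.973701
  k2 = f(0.720000, 1.229116) = 0.439893
  k3 = f(0.720000, 1.101002) = 0.568007
  k4 = f(0.960000, 1.268071) = 0.005143
  u ← 0.995428 + (0.48/6)·(k1 + 2k2 + 2k3 + k4) = 1.234999
u(0.96) ≈ 1.2350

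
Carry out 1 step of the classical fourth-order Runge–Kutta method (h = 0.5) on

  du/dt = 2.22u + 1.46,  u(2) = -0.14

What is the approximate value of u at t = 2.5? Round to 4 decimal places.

RK4: k1 = f(t_n, u_n); k2 = f(t_n + h/2, u_n + (h/2)·k1); k3 = f(t_n + h/2, u_n + (h/2)·k2); k4 = f(t_n + h, u_n + h·k3); u_{n+1} = u_n + (h/6)·(k1 + 2k2 + 2k3 + k4).
t=2.000000, u=-0.140000:
  k1 = f(2.000000, -0.140000) = 1.149200
  k2 = f(2.250000, 0.147300) = 1.787006
  k3 = f(2.250000, 0.306751) = 2.140988
  k4 = f(2.500000, 0.930494) = 3.525697
  u ← -0.140000 + (0.5/6)·(k1 + 2k2 + 2k3 + k4) = 0.904240
u(2.5) ≈ 0.9042

0.9042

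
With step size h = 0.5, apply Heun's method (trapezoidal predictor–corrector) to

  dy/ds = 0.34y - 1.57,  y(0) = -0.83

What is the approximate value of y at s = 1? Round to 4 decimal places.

Heun: k1 = f(s_n, y_n); k2 = f(s_n + h, y_n + h·k1); y_{n+1} = y_n + (h/2)·(k1 + k2).
s=0.000000, y=-0.830000:
  k1 = f(0.000000, -0.830000) = -1.852200
  k2 = f(0.500000, -1.756100) = -2.167074
  y ← -0.830000 + (0.5/2)·(-1.852200 + (-2.167074)) = -1.834818
s=0.500000, y=-1.834818:
  k1 = f(0.500000, -1.834818) = -2.193838
  k2 = f(1.000000, -2.931738) = -2.566791
  y ← -1.834818 + (0.5/2)·(-2.193838 + (-2.566791)) = -3.024976
y(1) ≈ -3.0250

-3.0250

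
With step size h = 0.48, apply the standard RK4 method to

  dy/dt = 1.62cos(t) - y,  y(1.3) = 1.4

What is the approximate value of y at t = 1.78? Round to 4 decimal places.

RK4: k1 = f(t_n, y_n); k2 = f(t_n + h/2, y_n + (h/2)·k1); k3 = f(t_n + h/2, y_n + (h/2)·k2); k4 = f(t_n + h, y_n + h·k3); y_{n+1} = y_n + (h/6)·(k1 + 2k2 + 2k3 + k4).
t=1.300000, y=1.400000:
  k1 = f(1.300000, 1.400000) = -0.966652
  k2 = f(1.540000, 1.168004) = -1.118121
  k3 = f(1.540000, 1.131651) = -1.081769
  k4 = f(1.780000, 0.880751) = -1.217194
  y ← 1.400000 + (0.48/6)·(k1 + 2k2 + 2k3 + k4) = 0.873310
y(1.78) ≈ 0.8733

0.8733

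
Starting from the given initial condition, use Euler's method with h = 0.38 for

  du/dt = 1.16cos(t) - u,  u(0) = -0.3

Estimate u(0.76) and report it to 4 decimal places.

Euler: u_{n+1} = u_n + h·f(t_n, u_n).
t=0.000000, u=-0.300000: f=1.460000 → u ← -0.300000 + 0.38·1.460000 = 0.254800
t=0.380000, u=0.254800: f=0.822451 → u ← 0.254800 + 0.38·0.822451 = 0.567331
u(0.76) ≈ 0.5673

0.5673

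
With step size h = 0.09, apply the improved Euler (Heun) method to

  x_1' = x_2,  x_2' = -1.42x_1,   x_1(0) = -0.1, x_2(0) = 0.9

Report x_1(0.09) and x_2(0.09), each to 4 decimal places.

Heun on (x_1,x_2): k1 = f(t_n, state_n); k2 = f(t_n + h, state_n + h·k1); state_{n+1} = state_n + (h/2)·(k1 + k2).
0.000000: (-0.100000, 0.900000)
  k1 = (0.900000, 0.142000)
  predictor → (-0.019000, 0.912780)
  k2 = (0.912780, 0.026980)
  → (-0.018425, 0.907604)
(x_1(0.09), x_2(0.09)) ≈ (-0.0184, 0.9076)

-0.0184, 0.9076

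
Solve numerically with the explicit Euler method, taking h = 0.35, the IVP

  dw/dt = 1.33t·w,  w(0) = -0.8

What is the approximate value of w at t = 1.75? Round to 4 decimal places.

Euler: w_{n+1} = w_n + h·f(t_n, w_n).
t=0.000000, w=-0.800000: f=0.000000 → w ← -0.800000 + 0.35·0.000000 = -0.800000
t=0.350000, w=-0.800000: f=-0.372400 → w ← -0.800000 + 0.35·(-0.372400) = -0.930340
t=0.700000, w=-0.930340: f=-0.866147 → w ← -0.930340 + 0.35·(-0.866147) = -1.233491
t=1.050000, w=-1.233491: f=-1.722571 → w ← -1.233491 + 0.35·(-1.722571) = -1.836391
t=1.400000, w=-1.836391: f=-3.419360 → w ← -1.836391 + 0.35·(-3.419360) = -3.033167
w(1.75) ≈ -3.0332

-3.0332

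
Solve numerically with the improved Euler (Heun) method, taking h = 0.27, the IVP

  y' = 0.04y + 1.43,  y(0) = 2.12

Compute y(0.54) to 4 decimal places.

Heun: k1 = f(t_n, y_n); k2 = f(t_n + h, y_n + h·k1); y_{n+1} = y_n + (h/2)·(k1 + k2).
t=0.000000, y=2.120000:
  k1 = f(0.000000, 2.120000) = 1.514800
  k2 = f(0.270000, 2.528996) = 1.531160
  y ← 2.120000 + (0.27/2)·(1.514800 + 1.531160) = 2.531205
t=0.270000, y=2.531205:
  k1 = f(0.270000, 2.531205) = 1.531248
  k2 = f(0.540000, 2.944642) = 1.547786
  y ← 2.531205 + (0.27/2)·(1.531248 + 1.547786) = 2.946874
y(0.54) ≈ 2.9469

2.9469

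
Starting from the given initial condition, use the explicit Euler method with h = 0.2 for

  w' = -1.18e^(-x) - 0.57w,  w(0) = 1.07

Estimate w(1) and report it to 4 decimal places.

-0.0406

Euler: w_{n+1} = w_n + h·f(x_n, w_n).
x=0.000000, w=1.070000: f=-1.789900 → w ← 1.070000 + 0.2·(-1.789900) = 0.712020
x=0.200000, w=0.712020: f=-1.371954 → w ← 0.712020 + 0.2·(-1.371954) = 0.437629
x=0.400000, w=0.437629: f=-1.040426 → w ← 0.437629 + 0.2·(-1.040426) = 0.229544
x=0.600000, w=0.229544: f=-0.778438 → w ← 0.229544 + 0.2·(-0.778438) = 0.073856
x=0.800000, w=0.073856: f=-0.572306 → w ← 0.073856 + 0.2·(-0.572306) = -0.040605
w(1) ≈ -0.0406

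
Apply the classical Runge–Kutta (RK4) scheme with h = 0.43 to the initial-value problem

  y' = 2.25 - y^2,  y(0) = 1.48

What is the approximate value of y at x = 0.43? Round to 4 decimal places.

RK4: k1 = f(x_n, y_n); k2 = f(x_n + h/2, y_n + (h/2)·k1); k3 = f(x_n + h/2, y_n + (h/2)·k2); k4 = f(x_n + h, y_n + h·k3); y_{n+1} = y_n + (h/6)·(k1 + 2k2 + 2k3 + k4).
x=0.000000, y=1.480000:
  k1 = f(0.000000, 1.480000) = 0.059600
  k2 = f(0.215000, 1.492814) = 0.021506
  k3 = f(0.215000, 1.484624) = 0.045892
  k4 = f(0.430000, 1.499734) = 0.000799
  y ← 1.480000 + (0.43/6)·(k1 + 2k2 + 2k3 + k4) = 1.493989
y(0.43) ≈ 1.4940

1.4940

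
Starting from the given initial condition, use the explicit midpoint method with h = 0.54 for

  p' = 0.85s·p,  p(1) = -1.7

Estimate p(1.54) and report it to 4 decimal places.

Midpoint: k1 = f(s_n, p_n); k2 = f(s_n + h/2, p_n + (h/2)·k1); p_{n+1} = p_n + h·k2.
s=1.000000, p=-1.700000:
  k1 = f(1.000000, -1.700000) = -1.445000
  k2 = f(1.270000, -2.090150) = -2.256317
  p ← -1.700000 + 0.54·(-2.256317) = -2.918411
p(1.54) ≈ -2.9184

-2.9184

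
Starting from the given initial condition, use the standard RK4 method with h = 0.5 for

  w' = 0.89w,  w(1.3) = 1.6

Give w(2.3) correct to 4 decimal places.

3.8954

RK4: k1 = f(s_n, w_n); k2 = f(s_n + h/2, w_n + (h/2)·k1); k3 = f(s_n + h/2, w_n + (h/2)·k2); k4 = f(s_n + h, w_n + h·k3); w_{n+1} = w_n + (h/6)·(k1 + 2k2 + 2k3 + k4).
s=1.300000, w=1.600000:
  k1 = f(1.300000, 1.600000) = 1.424000
  k2 = f(1.550000, 1.956000) = 1.740840
  k3 = f(1.550000, 2.035210) = 1.811337
  k4 = f(1.800000, 2.505668) = 2.230045
  w ← 1.600000 + (0.5/6)·(k1 + 2k2 + 2k3 + k4) = 2.496533
s=1.800000, w=2.496533:
  k1 = f(1.800000, 2.496533) = 2.221915
  k2 = f(2.050000, 3.052012) = 2.716291
  k3 = f(2.050000, 3.175606) = 2.826289
  k4 = f(2.300000, 3.909678) = 3.479613
  w ← 2.496533 + (0.5/6)·(k1 + 2k2 + 2k3 + k4) = 3.895424
w(2.3) ≈ 3.8954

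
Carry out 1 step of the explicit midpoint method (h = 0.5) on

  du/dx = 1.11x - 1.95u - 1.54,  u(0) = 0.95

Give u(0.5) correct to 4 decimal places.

Midpoint: k1 = f(x_n, u_n); k2 = f(x_n + h/2, u_n + (h/2)·k1); u_{n+1} = u_n + h·k2.
x=0.000000, u=0.950000:
  k1 = f(0.000000, 0.950000) = -3.392500
  k2 = f(0.250000, 0.101875) = -1.461156
  u ← 0.950000 + 0.5·(-1.461156) = 0.219422
u(0.5) ≈ 0.2194

0.2194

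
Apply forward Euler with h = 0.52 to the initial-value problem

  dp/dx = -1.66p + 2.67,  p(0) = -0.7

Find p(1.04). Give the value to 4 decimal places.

Euler: p_{n+1} = p_n + h·f(x_n, p_n).
x=0.000000, p=-0.700000: f=3.832000 → p ← -0.700000 + 0.52·3.832000 = 1.292640
x=0.520000, p=1.292640: f=0.524218 → p ← 1.292640 + 0.52·0.524218 = 1.565233
p(1.04) ≈ 1.5652

1.5652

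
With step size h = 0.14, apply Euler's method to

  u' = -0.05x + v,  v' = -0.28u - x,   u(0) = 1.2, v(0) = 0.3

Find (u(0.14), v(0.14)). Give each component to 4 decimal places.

1.2420, 0.2530

Euler on (u,v): u_{n+1} = u_n + h·u', v_{n+1} = v_n + h·v'.
0.000000: (1.200000, 0.300000); f=(0.300000, -0.336000) → (1.242000, 0.252960)
(u(0.14), v(0.14)) ≈ (1.2420, 0.2530)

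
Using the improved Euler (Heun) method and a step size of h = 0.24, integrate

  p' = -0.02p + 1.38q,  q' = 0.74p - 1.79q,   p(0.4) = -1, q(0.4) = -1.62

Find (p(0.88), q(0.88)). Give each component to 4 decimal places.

-1.8069, -1.0730

Heun on (p,q): k1 = f(s_n, state_n); k2 = f(s_n + h, state_n + h·k1); state_{n+1} = state_n + (h/2)·(k1 + k2).
0.400000: (-1.000000, -1.620000)
  k1 = (-2.215600, 2.159800)
  predictor → (-1.531744, -1.101648)
  k2 = (-1.489639, 0.838459)
  → (-1.444629, -1.260209)
0.640000: (-1.444629, -1.260209)
  k1 = (-1.710196, 1.186749)
  predictor → (-1.855076, -0.975389)
  k2 = (-1.308936, 0.373191)
  → (-1.806924, -1.073016)
(p(0.88), q(0.88)) ≈ (-1.8069, -1.0730)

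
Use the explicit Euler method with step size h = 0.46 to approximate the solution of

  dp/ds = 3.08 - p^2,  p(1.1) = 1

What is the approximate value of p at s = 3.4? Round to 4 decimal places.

Euler: p_{n+1} = p_n + h·f(s_n, p_n).
s=1.100000, p=1.000000: f=2.080000 → p ← 1.000000 + 0.46·2.080000 = 1.956800
s=1.560000, p=1.956800: f=-0.749066 → p ← 1.956800 + 0.46·(-0.749066) = 1.612230
s=2.020000, p=1.612230: f=0.480716 → p ← 1.612230 + 0.46·0.480716 = 1.833359
s=2.480000, p=1.833359: f=-0.281205 → p ← 1.833359 + 0.46·(-0.281205) = 1.704005
s=2.940000, p=1.704005: f=0.176368 → p ← 1.704005 + 0.46·0.176368 = 1.785134
p(3.4) ≈ 1.7851

1.7851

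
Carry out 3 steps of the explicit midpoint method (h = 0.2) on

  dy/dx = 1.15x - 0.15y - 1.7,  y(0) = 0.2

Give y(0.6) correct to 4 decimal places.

Midpoint: k1 = f(x_n, y_n); k2 = f(x_n + h/2, y_n + (h/2)·k1); y_{n+1} = y_n + h·k2.
x=0.000000, y=0.200000:
  k1 = f(0.000000, 0.200000) = -1.730000
  k2 = f(0.100000, 0.027000) = -1.589050
  y ← 0.200000 + 0.2·(-1.589050) = -0.117810
x=0.200000, y=-0.117810:
  k1 = f(0.200000, -0.117810) = -1.452328
  k2 = f(0.300000, -0.263043) = -1.315544
  y ← -0.117810 + 0.2·(-1.315544) = -0.380919
x=0.400000, y=-0.380919:
  k1 = f(0.400000, -0.380919) = -1.182862
  k2 = f(0.500000, -0.499205) = -1.050119
  y ← -0.380919 + 0.2·(-1.050119) = -0.590943
y(0.6) ≈ -0.5909

-0.5909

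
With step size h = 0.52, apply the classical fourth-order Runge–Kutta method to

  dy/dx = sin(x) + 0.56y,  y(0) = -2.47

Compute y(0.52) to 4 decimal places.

-3.1588

RK4: k1 = f(x_n, y_n); k2 = f(x_n + h/2, y_n + (h/2)·k1); k3 = f(x_n + h/2, y_n + (h/2)·k2); k4 = f(x_n + h, y_n + h·k3); y_{n+1} = y_n + (h/6)·(k1 + 2k2 + 2k3 + k4).
x=0.000000, y=-2.470000:
  k1 = f(0.000000, -2.470000) = -1.383200
  k2 = f(0.260000, -2.829632) = -1.327513
  k3 = f(0.260000, -2.815153) = -1.319405
  k4 = f(0.520000, -3.156091) = -1.270531
  y ← -2.470000 + (0.52/6)·(k1 + 2k2 + 2k3 + k4) = -3.158789
y(0.52) ≈ -3.1588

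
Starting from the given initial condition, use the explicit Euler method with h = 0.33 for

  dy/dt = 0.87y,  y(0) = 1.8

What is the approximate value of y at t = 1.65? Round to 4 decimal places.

Euler: y_{n+1} = y_n + h·f(t_n, y_n).
t=0.000000, y=1.800000: f=1.566000 → y ← 1.800000 + 0.33·1.566000 = 2.316780
t=0.330000, y=2.316780: f=2.015599 → y ← 2.316780 + 0.33·2.015599 = 2.981928
t=0.660000, y=2.981928: f=2.594277 → y ← 2.981928 + 0.33·2.594277 = 3.838039
t=0.990000, y=3.838039: f=3.339094 → y ← 3.838039 + 0.33·3.339094 = 4.939940
t=1.320000, y=4.939940: f=4.297748 → y ← 4.939940 + 0.33·4.297748 = 6.358197
y(1.65) ≈ 6.3582

6.3582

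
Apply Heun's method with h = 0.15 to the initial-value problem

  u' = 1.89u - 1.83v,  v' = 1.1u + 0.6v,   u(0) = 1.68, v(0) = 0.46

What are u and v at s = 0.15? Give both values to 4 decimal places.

2.0359, 0.8218

Heun on (u,v): k1 = f(s_n, state_n); k2 = f(s_n + h, state_n + h·k1); state_{n+1} = state_n + (h/2)·(k1 + k2).
0.000000: (1.680000, 0.460000)
  k1 = (2.333400, 2.124000)
  predictor → (2.030010, 0.778600)
  k2 = (2.411881, 2.700171)
  → (2.035896, 0.821813)
(u(0.15), v(0.15)) ≈ (2.0359, 0.8218)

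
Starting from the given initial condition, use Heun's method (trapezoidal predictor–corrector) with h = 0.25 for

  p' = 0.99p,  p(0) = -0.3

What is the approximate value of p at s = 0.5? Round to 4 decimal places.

-0.4901

Heun: k1 = f(s_n, p_n); k2 = f(s_n + h, p_n + h·k1); p_{n+1} = p_n + (h/2)·(k1 + k2).
s=0.000000, p=-0.300000:
  k1 = f(0.000000, -0.300000) = -0.297000
  k2 = f(0.250000, -0.374250) = -0.370507
  p ← -0.300000 + (0.25/2)·(-0.297000 + (-0.370507)) = -0.383438
s=0.250000, p=-0.383438:
  k1 = f(0.250000, -0.383438) = -0.379604
  k2 = f(0.500000, -0.478339) = -0.473556
  p ← -0.383438 + (0.25/2)·(-0.379604 + (-0.473556)) = -0.490083
p(0.5) ≈ -0.4901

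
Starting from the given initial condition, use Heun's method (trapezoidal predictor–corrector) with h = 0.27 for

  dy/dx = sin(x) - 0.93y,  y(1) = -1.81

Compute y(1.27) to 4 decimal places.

-1.1986

Heun: k1 = f(x_n, y_n); k2 = f(x_n + h, y_n + h·k1); y_{n+1} = y_n + (h/2)·(k1 + k2).
x=1.000000, y=-1.810000:
  k1 = f(1.000000, -1.810000) = 2.524771
  k2 = f(1.270000, -1.128312) = 2.004431
  y ← -1.810000 + (0.27/2)·(2.524771 + 2.004431) = -1.198558
y(1.27) ≈ -1.1986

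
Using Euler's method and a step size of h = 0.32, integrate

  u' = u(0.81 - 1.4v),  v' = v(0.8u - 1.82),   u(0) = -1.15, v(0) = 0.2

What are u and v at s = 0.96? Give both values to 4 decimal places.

Euler on (u,v): u_{n+1} = u_n + h·u', v_{n+1} = v_n + h·v'.
0.000000: (-1.150000, 0.200000); f=(-0.609500, -0.548000) → (-1.345040, 0.024640)
0.320000: (-1.345040, 0.024640); f=(-1.043084, -0.071358) → (-1.678827, 0.001805)
0.640000: (-1.678827, 0.001805); f=(-1.355606, -0.005710) → (-2.112621, -0.000022)
(u(0.96), v(0.96)) ≈ (-2.1126, 0.0000)

-2.1126, 0.0000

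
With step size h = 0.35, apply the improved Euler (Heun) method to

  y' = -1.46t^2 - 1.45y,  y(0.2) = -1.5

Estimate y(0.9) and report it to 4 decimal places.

Heun: k1 = f(t_n, y_n); k2 = f(t_n + h, y_n + h·k1); y_{n+1} = y_n + (h/2)·(k1 + k2).
t=0.200000, y=-1.500000:
  k1 = f(0.200000, -1.500000) = 2.116600
  k2 = f(0.550000, -0.759190) = 0.659175
  y ← -1.500000 + (0.35/2)·(2.116600 + 0.659175) = -1.014239
t=0.550000, y=-1.014239:
  k1 = f(0.550000, -1.014239) = 1.028997
  k2 = f(0.900000, -0.654090) = -0.234169
  y ← -1.014239 + (0.35/2)·(1.028997 + (-0.234169)) = -0.875144
y(0.9) ≈ -0.8751

-0.8751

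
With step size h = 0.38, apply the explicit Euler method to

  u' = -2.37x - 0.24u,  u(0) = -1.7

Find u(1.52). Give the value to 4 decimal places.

-3.0910

Euler: u_{n+1} = u_n + h·f(x_n, u_n).
x=0.000000, u=-1.700000: f=0.408000 → u ← -1.700000 + 0.38·0.408000 = -1.544960
x=0.380000, u=-1.544960: f=-0.529810 → u ← -1.544960 + 0.38·(-0.529810) = -1.746288
x=0.760000, u=-1.746288: f=-1.382091 → u ← -1.746288 + 0.38·(-1.382091) = -2.271482
x=1.140000, u=-2.271482: f=-2.156644 → u ← -2.271482 + 0.38·(-2.156644) = -3.091007
u(1.52) ≈ -3.0910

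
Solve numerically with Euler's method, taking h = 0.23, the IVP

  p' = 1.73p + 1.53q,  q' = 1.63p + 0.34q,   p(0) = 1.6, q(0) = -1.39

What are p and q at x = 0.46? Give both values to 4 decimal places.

Euler on (p,q): p_{n+1} = p_n + h·p', q_{n+1} = q_n + h·q'.
0.000000: (1.600000, -1.390000); f=(0.641300, 2.135400) → (1.747499, -0.898858)
0.230000: (1.747499, -0.898858); f=(1.647921, 2.542812) → (2.126521, -0.314011)
(p(0.46), q(0.46)) ≈ (2.1265, -0.3140)

2.1265, -0.3140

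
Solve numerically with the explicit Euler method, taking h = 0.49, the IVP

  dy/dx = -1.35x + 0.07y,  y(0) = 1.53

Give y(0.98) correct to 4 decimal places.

Euler: y_{n+1} = y_n + h·f(x_n, y_n).
x=0.000000, y=1.530000: f=0.107100 → y ← 1.530000 + 0.49·0.107100 = 1.582479
x=0.490000, y=1.582479: f=-0.550726 → y ← 1.582479 + 0.49·(-0.550726) = 1.312623
y(0.98) ≈ 1.3126

1.3126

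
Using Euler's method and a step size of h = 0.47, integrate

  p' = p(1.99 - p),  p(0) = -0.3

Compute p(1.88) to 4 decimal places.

-13.0112

Euler: p_{n+1} = p_n + h·f(t_n, p_n).
t=0.000000, p=-0.300000: f=-0.687000 → p ← -0.300000 + 0.47·(-0.687000) = -0.622890
t=0.470000, p=-0.622890: f=-1.627543 → p ← -0.622890 + 0.47·(-1.627543) = -1.387835
t=0.940000, p=-1.387835: f=-4.687879 → p ← -1.387835 + 0.47·(-4.687879) = -3.591138
t=1.410000, p=-3.591138: f=-20.042639 → p ← -3.591138 + 0.47·(-20.042639) = -13.011179
p(1.88) ≈ -13.0112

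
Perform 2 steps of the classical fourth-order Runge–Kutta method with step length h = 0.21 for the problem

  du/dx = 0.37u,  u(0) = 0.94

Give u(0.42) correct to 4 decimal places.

RK4: k1 = f(x_n, u_n); k2 = f(x_n + h/2, u_n + (h/2)·k1); k3 = f(x_n + h/2, u_n + (h/2)·k2); k4 = f(x_n + h, u_n + h·k3); u_{n+1} = u_n + (h/6)·(k1 + 2k2 + 2k3 + k4).
x=0.000000, u=0.940000:
  k1 = f(0.000000, 0.940000) = 0.347800
  k2 = f(0.105000, 0.976519) = 0.361312
  k3 = f(0.105000, 0.977938) = 0.361837
  k4 = f(0.210000, 1.015986) = 0.375915
  u ← 0.940000 + (0.21/6)·(k1 + 2k2 + 2k3 + k4) = 1.015950
x=0.210000, u=1.015950:
  k1 = f(0.210000, 1.015950) = 0.375902
  k2 = f(0.315000, 1.055420) = 0.390505
  k3 = f(0.315000, 1.056954) = 0.391073
  k4 = f(0.420000, 1.098076) = 0.406288
  u ← 1.015950 + (0.21/6)·(k1 + 2k2 + 2k3 + k4) = 1.098038
u(0.42) ≈ 1.0980

1.0980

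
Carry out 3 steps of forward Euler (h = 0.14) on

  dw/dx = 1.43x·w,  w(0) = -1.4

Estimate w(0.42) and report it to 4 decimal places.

-1.5199

Euler: w_{n+1} = w_n + h·f(x_n, w_n).
x=0.000000, w=-1.400000: f=0.000000 → w ← -1.400000 + 0.14·0.000000 = -1.400000
x=0.140000, w=-1.400000: f=-0.280280 → w ← -1.400000 + 0.14·(-0.280280) = -1.439239
x=0.280000, w=-1.439239: f=-0.576271 → w ← -1.439239 + 0.14·(-0.576271) = -1.519917
w(0.42) ≈ -1.5199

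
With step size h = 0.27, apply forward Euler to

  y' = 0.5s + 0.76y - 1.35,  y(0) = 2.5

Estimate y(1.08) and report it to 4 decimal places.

Euler: y_{n+1} = y_n + h·f(s_n, y_n).
s=0.000000, y=2.500000: f=0.550000 → y ← 2.500000 + 0.27·0.550000 = 2.648500
s=0.270000, y=2.648500: f=0.797860 → y ← 2.648500 + 0.27·0.797860 = 2.863922
s=0.540000, y=2.863922: f=1.096581 → y ← 2.863922 + 0.27·1.096581 = 3.159999
s=0.810000, y=3.159999: f=1.456599 → y ← 3.159999 + 0.27·1.456599 = 3.553281
y(1.08) ≈ 3.5533

3.5533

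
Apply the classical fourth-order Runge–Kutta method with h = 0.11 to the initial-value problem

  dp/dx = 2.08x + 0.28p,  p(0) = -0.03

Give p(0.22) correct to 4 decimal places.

0.0195

RK4: k1 = f(x_n, p_n); k2 = f(x_n + h/2, p_n + (h/2)·k1); k3 = f(x_n + h/2, p_n + (h/2)·k2); k4 = f(x_n + h, p_n + h·k3); p_{n+1} = p_n + (h/6)·(k1 + 2k2 + 2k3 + k4).
x=0.000000, p=-0.030000:
  k1 = f(0.000000, -0.030000) = -0.008400
  k2 = f(0.055000, -0.030462) = 0.105871
  k3 = f(0.055000, -0.024177) = 0.107630
  k4 = f(0.110000, -0.018161) = 0.223715
  p ← -0.030000 + (0.11/6)·(k1 + 2k2 + 2k3 + k4) = -0.018224
x=0.110000, p=-0.018224:
  k1 = f(0.110000, -0.018224) = 0.223697
  k2 = f(0.165000, -0.005921) = 0.341542
  k3 = f(0.165000, 0.000561) = 0.343357
  k4 = f(0.220000, 0.019545) = 0.463073
  p ← -0.018224 + (0.11/6)·(k1 + 2k2 + 2k3 + k4) = 0.019480
p(0.22) ≈ 0.0195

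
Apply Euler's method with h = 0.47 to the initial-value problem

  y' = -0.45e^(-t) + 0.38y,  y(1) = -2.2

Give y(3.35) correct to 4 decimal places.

Euler: y_{n+1} = y_n + h·f(t_n, y_n).
t=1.000000, y=-2.200000: f=-1.001546 → y ← -2.200000 + 0.47·(-1.001546) = -2.670727
t=1.470000, y=-2.670727: f=-1.118343 → y ← -2.670727 + 0.47·(-1.118343) = -3.196347
t=1.940000, y=-3.196347: f=-1.279279 → y ← -3.196347 + 0.47·(-1.279279) = -3.797609
t=2.410000, y=-3.797609: f=-1.483508 → y ← -3.797609 + 0.47·(-1.483508) = -4.494857
t=2.880000, y=-4.494857: f=-1.733306 → y ← -4.494857 + 0.47·(-1.733306) = -5.309511
y(3.35) ≈ -5.3095

-5.3095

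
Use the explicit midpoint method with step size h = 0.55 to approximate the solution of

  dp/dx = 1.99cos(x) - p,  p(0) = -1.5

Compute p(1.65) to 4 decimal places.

0.3146

Midpoint: k1 = f(x_n, p_n); k2 = f(x_n + h/2, p_n + (h/2)·k1); p_{n+1} = p_n + h·k2.
x=0.000000, p=-1.500000:
  k1 = f(0.000000, -1.500000) = 3.490000
  k2 = f(0.275000, -0.540250) = 2.455476
  p ← -1.500000 + 0.55·2.455476 = -0.149488
x=0.550000, p=-0.149488:
  k1 = f(0.550000, -0.149488) = 1.846012
  k2 = f(0.825000, 0.358165) = 0.992163
  p ← -0.149488 + 0.55·0.992163 = 0.396202
x=1.100000, p=0.396202:
  k1 = f(1.100000, 0.396202) = 0.506455
  k2 = f(1.375000, 0.535477) = -0.148327
  p ← 0.396202 + 0.55·(-0.148327) = 0.314622
p(1.65) ≈ 0.3146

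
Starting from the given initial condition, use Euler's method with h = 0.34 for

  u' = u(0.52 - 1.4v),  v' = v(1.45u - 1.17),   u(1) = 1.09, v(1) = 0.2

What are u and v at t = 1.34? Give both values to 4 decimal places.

1.1789, 0.2279

Euler on (u,v): u_{n+1} = u_n + h·u', v_{n+1} = v_n + h·v'.
1.000000: (1.090000, 0.200000); f=(0.261600, 0.082100) → (1.178944, 0.227914)
(u(1.34), v(1.34)) ≈ (1.1789, 0.2279)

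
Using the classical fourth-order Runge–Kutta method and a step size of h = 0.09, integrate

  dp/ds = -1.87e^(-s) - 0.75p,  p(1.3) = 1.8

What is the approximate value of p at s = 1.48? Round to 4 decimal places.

RK4: k1 = f(s_n, p_n); k2 = f(s_n + h/2, p_n + (h/2)·k1); k3 = f(s_n + h/2, p_n + (h/2)·k2); k4 = f(s_n + h, p_n + h·k3); p_{n+1} = p_n + (h/6)·(k1 + 2k2 + 2k3 + k4).
s=1.300000, p=1.800000:
  k1 = f(1.300000, 1.800000) = -1.859634
  k2 = f(1.345000, 1.716316) = -1.774447
  k3 = f(1.345000, 1.720150) = -1.777322
  k4 = f(1.390000, 1.640041) = -1.695802
  p ← 1.800000 + (0.09/6)·(k1 + 2k2 + 2k3 + k4) = 1.640115
s=1.390000, p=1.640115:
  k1 = f(1.390000, 1.640115) = -1.695857
  k2 = f(1.435000, 1.563802) = -1.618127
  k3 = f(1.435000, 1.567300) = -1.620750
  k4 = f(1.480000, 1.494248) = -1.546368
  p ← 1.640115 + (0.09/6)·(k1 + 2k2 + 2k3 + k4) = 1.494316
p(1.48) ≈ 1.4943

1.4943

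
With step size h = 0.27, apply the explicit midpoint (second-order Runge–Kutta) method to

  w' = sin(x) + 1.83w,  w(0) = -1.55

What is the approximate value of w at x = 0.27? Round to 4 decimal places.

Midpoint: k1 = f(x_n, w_n); k2 = f(x_n + h/2, w_n + (h/2)·k1); w_{n+1} = w_n + h·k2.
x=0.000000, w=-1.550000:
  k1 = f(0.000000, -1.550000) = -2.836500
  k2 = f(0.135000, -1.932928) = -3.402667
  w ← -1.550000 + 0.27·(-3.402667) = -2.468720
w(0.27) ≈ -2.4687

-2.4687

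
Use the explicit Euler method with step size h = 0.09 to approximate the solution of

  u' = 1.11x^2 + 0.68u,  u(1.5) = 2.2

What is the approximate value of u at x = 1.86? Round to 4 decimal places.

Euler: u_{n+1} = u_n + h·f(x_n, u_n).
x=1.500000, u=2.200000: f=3.993500 → u ← 2.200000 + 0.09·3.993500 = 2.559415
x=1.590000, u=2.559415: f=4.546593 → u ← 2.559415 + 0.09·4.546593 = 2.968608
x=1.680000, u=2.968608: f=5.151518 → u ← 2.968608 + 0.09·5.151518 = 3.432245
x=1.770000, u=3.432245: f=5.811446 → u ← 3.432245 + 0.09·5.811446 = 3.955275
u(1.86) ≈ 3.9553

3.9553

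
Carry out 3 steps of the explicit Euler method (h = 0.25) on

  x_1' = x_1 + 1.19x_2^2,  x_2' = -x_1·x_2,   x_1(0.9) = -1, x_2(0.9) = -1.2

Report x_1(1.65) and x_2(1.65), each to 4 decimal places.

0.5256, -1.9698

Euler on (x_1,x_2): x_1_{n+1} = x_1_n + h·x_1', x_2_{n+1} = x_2_n + h·x_2'.
0.900000: (-1.000000, -1.200000); f=(0.713600, -1.200000) → (-0.821600, -1.500000)
1.150000: (-0.821600, -1.500000); f=(1.855900, -1.232400) → (-0.357625, -1.808100)
1.400000: (-0.357625, -1.808100); f=(3.532753, -0.646622) → (0.525563, -1.969755)
(x_1(1.65), x_2(1.65)) ≈ (0.5256, -1.9698)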